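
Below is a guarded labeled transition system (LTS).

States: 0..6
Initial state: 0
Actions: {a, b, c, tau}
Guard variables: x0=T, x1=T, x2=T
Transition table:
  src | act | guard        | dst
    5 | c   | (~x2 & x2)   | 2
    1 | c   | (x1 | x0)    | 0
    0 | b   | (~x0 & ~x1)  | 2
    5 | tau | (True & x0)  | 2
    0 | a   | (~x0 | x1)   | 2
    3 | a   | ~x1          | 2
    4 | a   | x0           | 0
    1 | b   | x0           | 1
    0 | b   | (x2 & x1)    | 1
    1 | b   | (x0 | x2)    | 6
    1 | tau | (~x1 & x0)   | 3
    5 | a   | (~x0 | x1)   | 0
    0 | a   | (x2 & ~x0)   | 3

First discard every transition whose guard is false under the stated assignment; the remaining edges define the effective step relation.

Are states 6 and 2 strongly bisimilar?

Bisimulation quotient by refinement:
  round 0: {{0,1,2,3,4,5,6}}
  round 1: {{0},{1},{2,3,6},{4},{5}}
stable after 2 split(s): 5 block(s)
6∈{2,3,6}, 2∈{2,3,6}

Answer: BISIMILAR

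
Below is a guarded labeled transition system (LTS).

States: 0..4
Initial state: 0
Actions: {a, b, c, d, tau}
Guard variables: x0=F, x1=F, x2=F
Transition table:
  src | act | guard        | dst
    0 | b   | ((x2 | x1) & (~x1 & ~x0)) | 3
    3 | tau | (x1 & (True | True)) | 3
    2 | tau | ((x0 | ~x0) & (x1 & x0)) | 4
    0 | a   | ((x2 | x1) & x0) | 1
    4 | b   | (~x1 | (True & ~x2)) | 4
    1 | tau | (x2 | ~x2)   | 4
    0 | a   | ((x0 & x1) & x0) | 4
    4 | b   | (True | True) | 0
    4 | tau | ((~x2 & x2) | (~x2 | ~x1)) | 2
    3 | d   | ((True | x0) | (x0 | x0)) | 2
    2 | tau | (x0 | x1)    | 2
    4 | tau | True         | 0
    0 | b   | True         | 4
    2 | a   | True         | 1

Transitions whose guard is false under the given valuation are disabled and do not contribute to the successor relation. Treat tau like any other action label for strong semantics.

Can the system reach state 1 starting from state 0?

8 transition(s) survive guard evaluation.
L0 = {0}
L1 = {4}  total {0,4}
L2 = {2}  total {0,2,4}
L3 = {1}  total {0,1,2,4}
R = {0,1,2,4}
trace reaching 1: b·tau·a

Answer: REACHABLE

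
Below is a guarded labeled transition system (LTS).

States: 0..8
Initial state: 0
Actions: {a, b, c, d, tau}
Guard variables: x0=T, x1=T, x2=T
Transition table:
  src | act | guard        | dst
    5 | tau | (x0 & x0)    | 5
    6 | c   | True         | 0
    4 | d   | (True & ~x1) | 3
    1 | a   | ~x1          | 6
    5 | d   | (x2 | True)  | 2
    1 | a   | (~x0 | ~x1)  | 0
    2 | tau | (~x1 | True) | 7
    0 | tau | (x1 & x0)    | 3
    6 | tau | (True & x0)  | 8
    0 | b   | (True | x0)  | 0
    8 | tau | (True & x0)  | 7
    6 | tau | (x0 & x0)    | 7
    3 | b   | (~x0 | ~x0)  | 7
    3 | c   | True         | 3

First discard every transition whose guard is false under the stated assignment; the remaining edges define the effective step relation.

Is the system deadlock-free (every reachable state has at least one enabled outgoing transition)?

Answer: DEADLOCK-FREE

Trace:
Reachable = {0,3}
  0: b→0  tau→3  [2 exit(s)]
  3: c→3  [1 exit(s)]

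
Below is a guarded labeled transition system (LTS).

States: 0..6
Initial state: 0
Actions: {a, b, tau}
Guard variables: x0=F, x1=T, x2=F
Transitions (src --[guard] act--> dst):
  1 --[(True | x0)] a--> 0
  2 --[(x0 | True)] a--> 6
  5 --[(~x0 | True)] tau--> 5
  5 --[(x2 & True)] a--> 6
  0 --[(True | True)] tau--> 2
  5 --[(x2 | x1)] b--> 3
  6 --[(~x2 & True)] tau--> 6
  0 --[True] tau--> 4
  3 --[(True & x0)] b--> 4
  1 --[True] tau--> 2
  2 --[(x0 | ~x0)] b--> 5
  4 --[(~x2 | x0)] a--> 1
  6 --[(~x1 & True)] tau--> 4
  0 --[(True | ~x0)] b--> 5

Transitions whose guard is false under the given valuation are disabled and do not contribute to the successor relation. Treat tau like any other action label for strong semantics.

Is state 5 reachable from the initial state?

Answer: REACHABLE

Working:
11 transition(s) survive guard evaluation.
depth 0: {0}
depth 1: {2,4,5}  cumulative {0,2,4,5}
depth 2: {1,3,6}  cumulative {0,1,2,3,4,5,6}
Reach set: {0,1,2,3,4,5,6}
witness 5: b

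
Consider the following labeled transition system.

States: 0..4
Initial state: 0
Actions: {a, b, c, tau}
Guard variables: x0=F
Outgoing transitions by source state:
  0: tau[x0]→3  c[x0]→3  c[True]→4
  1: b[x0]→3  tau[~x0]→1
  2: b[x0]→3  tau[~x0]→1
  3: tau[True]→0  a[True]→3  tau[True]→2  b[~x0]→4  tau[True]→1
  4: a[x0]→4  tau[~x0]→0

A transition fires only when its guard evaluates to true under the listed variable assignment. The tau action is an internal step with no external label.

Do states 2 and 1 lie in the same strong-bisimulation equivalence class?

Answer: BISIMILAR

Working:
Bisimulation quotient by refinement:
  round 0: {{0,1,2,3,4}}
  round 1: {{0},{1,2,4},{3}}
  round 2: {{0},{1,2},{3},{4}}
4 equivalence class(es) (converged in 3)
2∈{1,2}, 1∈{1,2}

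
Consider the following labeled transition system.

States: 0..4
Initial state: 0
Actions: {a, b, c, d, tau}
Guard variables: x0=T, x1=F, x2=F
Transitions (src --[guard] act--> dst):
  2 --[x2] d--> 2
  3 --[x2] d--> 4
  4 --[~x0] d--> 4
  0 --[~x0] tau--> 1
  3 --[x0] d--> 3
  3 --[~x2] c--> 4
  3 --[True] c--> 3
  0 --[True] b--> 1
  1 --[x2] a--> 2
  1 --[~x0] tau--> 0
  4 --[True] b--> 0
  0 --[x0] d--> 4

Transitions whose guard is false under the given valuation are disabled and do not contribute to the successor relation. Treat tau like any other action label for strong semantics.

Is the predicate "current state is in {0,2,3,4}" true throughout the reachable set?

Inv-set: {0,2,3,4}
Reach set: {0,1,4}
  0: ✓
  1: VIOLATES
  4: ✓
reach 1 via b — violates

Answer: INVARIANT VIOLATED at state 1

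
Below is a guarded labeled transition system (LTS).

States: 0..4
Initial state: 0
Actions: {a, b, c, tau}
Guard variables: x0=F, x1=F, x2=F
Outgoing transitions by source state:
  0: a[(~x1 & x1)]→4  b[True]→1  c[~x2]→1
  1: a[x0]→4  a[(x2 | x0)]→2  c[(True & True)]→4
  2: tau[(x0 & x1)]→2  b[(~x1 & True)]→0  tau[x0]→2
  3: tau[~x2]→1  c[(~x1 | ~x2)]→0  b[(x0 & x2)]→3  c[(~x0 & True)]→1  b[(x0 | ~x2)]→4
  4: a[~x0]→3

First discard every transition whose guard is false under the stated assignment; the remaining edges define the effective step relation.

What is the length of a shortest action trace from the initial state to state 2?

Answer: UNREACHABLE

Working:
Breadth-first toward 2:
  depth 0: {0}
  depth 1: {1}
  depth 2: {4}
  depth 3: {3}
2 never appears.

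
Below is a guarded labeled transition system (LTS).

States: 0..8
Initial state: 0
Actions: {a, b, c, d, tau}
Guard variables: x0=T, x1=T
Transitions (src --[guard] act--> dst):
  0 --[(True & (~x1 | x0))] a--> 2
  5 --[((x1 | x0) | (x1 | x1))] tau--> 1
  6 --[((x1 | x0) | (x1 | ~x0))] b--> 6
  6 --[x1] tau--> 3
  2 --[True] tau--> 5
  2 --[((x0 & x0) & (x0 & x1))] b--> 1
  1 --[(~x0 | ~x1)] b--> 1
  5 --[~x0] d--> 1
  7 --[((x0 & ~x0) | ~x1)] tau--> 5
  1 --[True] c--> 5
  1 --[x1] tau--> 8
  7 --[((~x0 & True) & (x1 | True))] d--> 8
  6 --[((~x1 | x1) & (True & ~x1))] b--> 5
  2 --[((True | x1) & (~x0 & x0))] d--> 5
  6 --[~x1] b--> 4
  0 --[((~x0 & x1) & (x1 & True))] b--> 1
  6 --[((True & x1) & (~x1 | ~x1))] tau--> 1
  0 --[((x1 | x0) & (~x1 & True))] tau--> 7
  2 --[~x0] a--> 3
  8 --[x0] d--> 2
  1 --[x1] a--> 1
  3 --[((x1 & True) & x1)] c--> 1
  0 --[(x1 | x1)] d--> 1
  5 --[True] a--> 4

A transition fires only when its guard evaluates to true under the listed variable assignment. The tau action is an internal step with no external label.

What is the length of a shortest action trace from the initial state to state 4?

Answer: 3

Trace:
Layered search for 4:
  Layer 0: {0}
  Layer 1: {1,2}
  Layer 2: {5,8}
  Layer 3: {4}
first hit 4 at d=3 via a·tau·a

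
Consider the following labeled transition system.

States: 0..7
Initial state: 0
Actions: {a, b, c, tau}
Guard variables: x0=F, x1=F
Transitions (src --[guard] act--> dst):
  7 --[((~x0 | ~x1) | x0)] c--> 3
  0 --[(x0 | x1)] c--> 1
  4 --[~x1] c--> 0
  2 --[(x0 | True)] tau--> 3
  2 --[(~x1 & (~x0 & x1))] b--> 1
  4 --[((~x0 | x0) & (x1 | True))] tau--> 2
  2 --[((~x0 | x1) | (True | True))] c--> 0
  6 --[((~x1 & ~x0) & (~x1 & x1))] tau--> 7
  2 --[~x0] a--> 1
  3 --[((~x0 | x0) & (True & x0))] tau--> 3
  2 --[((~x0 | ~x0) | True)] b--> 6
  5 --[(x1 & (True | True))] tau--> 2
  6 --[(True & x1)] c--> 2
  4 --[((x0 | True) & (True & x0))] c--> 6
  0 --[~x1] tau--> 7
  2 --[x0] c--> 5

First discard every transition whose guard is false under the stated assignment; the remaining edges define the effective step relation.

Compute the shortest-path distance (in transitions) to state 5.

Answer: UNREACHABLE

Working:
BFS to 5:
  depth 0: {0}
  depth 1: {7}
  depth 2: {3}
5 never appears.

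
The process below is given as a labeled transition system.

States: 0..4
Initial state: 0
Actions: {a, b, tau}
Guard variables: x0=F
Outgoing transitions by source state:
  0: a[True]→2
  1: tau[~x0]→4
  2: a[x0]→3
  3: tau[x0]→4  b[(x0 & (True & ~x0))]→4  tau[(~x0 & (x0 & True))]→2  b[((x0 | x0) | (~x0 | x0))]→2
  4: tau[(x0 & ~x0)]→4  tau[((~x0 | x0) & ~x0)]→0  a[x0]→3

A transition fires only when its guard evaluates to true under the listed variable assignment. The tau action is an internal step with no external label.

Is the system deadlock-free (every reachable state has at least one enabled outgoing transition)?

Reach set: {0,2}
  0: a→2  [1 out]
  2: ∅  [deadlock]
Path to 2: a

Answer: DEADLOCK at state 2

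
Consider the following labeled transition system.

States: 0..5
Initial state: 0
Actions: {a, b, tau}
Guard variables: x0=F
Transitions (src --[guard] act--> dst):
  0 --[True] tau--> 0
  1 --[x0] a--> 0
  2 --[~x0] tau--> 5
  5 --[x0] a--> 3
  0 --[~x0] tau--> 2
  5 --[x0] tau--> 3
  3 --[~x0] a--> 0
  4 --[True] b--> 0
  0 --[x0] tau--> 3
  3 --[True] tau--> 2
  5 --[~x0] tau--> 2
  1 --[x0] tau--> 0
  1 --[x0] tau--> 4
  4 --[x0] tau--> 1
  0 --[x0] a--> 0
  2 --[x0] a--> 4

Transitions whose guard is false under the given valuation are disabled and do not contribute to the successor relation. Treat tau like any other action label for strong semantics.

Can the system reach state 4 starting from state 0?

After dropping false guards: 7 live edges.
depth 0: {0}
depth 1: {2}  cumulative {0,2}
depth 2: {5}  cumulative {0,2,5}
Reach set: {0,2,5}

Answer: UNREACHABLE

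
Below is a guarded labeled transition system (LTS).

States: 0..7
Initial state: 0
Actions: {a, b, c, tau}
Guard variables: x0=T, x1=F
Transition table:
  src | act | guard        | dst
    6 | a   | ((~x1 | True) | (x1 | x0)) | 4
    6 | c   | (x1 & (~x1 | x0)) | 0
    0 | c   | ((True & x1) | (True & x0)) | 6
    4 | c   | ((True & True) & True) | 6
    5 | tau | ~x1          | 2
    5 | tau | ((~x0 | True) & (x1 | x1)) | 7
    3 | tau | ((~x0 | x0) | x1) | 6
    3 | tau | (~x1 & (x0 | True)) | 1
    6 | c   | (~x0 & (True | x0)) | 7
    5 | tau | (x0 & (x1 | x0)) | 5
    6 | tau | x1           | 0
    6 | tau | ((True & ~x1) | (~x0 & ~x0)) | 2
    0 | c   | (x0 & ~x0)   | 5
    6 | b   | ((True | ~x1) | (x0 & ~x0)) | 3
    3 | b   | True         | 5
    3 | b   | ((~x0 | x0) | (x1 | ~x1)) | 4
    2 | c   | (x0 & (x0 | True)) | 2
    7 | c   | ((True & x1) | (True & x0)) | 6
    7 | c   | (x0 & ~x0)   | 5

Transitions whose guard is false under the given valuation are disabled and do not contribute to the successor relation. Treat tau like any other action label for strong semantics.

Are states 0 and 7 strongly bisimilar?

Compute ~ classes (split until stable):
  π0 = {{0,1,2,3,4,5,6,7}}
  π1 = {{0,2,4,7},{1},{3},{5},{6}}
  π2 = {{0,4,7},{1},{2},{3},{5},{6}}
Fixed point at round 3; 6 class(es).
[0]={0,4,7}  [7]={0,4,7}

Answer: BISIMILAR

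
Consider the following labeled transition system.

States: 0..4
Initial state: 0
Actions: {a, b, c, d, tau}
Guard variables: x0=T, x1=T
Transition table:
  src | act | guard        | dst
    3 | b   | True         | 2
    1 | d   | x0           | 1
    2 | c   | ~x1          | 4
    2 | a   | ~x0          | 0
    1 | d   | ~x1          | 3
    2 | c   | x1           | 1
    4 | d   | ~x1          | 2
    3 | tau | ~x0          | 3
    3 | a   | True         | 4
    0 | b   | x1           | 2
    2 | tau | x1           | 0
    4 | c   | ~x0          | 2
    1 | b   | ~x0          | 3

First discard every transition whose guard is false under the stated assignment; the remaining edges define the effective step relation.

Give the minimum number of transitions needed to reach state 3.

BFS to 3:
  depth 0: {0}
  depth 1: {2}
  depth 2: {1}
3 never appears.

Answer: UNREACHABLE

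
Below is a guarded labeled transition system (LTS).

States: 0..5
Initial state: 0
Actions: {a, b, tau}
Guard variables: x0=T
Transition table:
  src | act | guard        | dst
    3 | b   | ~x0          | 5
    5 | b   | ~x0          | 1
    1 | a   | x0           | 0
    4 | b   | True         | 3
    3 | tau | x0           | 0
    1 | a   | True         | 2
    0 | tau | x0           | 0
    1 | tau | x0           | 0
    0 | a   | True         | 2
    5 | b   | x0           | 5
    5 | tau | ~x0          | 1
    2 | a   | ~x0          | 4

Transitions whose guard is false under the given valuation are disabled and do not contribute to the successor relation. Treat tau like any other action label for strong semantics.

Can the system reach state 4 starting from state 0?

Answer: UNREACHABLE

Analysis:
8 transition(s) survive guard evaluation.
Layer 0: {0}
Layer 1: {2}  now seen {0,2}
Reach set: {0,2}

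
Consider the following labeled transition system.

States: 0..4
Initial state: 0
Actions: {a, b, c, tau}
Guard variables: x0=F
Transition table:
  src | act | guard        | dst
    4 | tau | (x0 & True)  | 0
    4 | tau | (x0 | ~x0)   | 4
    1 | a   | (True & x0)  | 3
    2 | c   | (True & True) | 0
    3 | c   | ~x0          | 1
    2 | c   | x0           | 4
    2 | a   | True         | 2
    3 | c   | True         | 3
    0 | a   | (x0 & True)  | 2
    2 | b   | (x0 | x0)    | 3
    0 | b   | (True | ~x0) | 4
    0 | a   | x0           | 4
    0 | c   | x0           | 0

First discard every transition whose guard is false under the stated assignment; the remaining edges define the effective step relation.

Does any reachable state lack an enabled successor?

R = {0,4}
  0: b→4  [deg 1]
  4: tau→4  [deg 1]

Answer: DEADLOCK-FREE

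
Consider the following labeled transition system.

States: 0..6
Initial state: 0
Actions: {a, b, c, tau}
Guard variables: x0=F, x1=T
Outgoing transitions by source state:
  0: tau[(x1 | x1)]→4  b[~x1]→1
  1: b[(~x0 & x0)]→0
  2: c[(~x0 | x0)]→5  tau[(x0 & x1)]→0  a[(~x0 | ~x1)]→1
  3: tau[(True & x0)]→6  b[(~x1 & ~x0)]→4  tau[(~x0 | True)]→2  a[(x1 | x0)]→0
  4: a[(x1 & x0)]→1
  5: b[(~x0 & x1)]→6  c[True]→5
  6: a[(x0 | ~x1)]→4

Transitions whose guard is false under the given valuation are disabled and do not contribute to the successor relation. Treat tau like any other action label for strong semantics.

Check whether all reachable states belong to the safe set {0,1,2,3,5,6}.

Allowed set {0,1,2,3,5,6}
R = {0,4}
  0: safe
  4: VIOLATES
witness against invariant: tau → 4

Answer: INVARIANT VIOLATED at state 4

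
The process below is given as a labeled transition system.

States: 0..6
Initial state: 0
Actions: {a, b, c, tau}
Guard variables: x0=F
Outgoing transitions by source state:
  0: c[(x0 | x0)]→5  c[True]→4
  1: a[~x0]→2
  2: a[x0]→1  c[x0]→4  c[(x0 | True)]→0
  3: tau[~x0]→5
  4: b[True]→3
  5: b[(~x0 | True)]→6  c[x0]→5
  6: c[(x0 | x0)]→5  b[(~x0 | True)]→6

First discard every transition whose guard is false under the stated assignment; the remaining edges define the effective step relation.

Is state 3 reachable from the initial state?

Answer: REACHABLE

Analysis:
Guard filter leaves 7 enabled edge(s).
depth 0: {0}
depth 1: {4}  total {0,4}
depth 2: {3}  total {0,3,4}
depth 3: {5}  total {0,3,4,5}
depth 4: {6}  total {0,3,4,5,6}
Reachable = {0,3,4,5,6}
Path to 3: c·b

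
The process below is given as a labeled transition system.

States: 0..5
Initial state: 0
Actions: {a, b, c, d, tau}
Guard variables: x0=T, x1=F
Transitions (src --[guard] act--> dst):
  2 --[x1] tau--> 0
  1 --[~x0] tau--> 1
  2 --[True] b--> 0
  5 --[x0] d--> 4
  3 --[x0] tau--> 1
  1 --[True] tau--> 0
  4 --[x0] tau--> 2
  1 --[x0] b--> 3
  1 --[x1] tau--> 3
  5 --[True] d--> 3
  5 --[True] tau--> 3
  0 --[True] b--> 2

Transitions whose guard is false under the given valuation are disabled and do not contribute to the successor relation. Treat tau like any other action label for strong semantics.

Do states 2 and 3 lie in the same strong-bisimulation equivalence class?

Answer: NOT BISIMILAR

Analysis:
Refine partition for ~:
  round 0: {{0,1,2,3,4,5}}
  round 1: {{0,2},{1},{3,4},{5}}
  round 2: {{0,2},{1},{3},{4},{5}}
5 equivalence class(es) (converged in 3)
[2]={0,2}  [3]={3}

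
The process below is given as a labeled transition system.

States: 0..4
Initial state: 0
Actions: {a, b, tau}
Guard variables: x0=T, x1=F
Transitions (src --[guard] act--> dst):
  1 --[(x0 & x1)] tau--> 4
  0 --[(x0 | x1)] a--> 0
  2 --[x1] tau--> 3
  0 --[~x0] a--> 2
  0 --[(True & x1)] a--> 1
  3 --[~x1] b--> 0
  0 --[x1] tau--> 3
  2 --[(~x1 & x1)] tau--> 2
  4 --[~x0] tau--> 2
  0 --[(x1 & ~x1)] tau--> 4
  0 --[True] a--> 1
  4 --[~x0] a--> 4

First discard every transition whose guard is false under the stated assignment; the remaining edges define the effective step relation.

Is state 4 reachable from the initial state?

Answer: UNREACHABLE

Analysis:
After dropping false guards: 3 live edges.
L0 = {0}
L1 = {1}  cumulative {0,1}
Reach set: {0,1}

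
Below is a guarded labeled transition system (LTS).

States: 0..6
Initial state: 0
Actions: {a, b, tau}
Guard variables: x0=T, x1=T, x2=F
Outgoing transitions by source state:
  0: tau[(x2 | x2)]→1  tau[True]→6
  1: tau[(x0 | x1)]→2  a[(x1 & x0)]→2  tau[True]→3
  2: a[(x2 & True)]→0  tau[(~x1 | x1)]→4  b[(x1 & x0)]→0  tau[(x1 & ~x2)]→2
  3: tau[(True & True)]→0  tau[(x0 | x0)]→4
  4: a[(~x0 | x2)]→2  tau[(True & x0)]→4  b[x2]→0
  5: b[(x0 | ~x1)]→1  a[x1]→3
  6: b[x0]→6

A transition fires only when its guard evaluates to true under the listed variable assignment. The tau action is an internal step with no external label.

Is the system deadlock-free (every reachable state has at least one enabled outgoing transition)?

Reachable = {0,6}
  0: tau→6  [1 out]
  6: b→6  [1 out]

Answer: DEADLOCK-FREE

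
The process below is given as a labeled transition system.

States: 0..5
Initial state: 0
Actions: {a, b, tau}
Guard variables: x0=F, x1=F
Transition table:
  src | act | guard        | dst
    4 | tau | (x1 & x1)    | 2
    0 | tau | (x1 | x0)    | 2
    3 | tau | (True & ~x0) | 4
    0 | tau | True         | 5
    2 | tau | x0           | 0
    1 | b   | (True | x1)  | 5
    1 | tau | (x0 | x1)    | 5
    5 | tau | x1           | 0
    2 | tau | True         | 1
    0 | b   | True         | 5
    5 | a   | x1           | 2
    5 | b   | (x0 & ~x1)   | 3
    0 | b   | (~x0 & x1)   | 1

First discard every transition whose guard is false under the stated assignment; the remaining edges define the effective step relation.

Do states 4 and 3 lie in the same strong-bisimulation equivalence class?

Compute ~ classes (split until stable):
  round 0: {{0,1,2,3,4,5}}
  round 1: {{0},{1},{2,3},{4,5}}
  round 2: {{0},{1},{2},{3},{4,5}}
5 equivalence class(es) (converged in 3)
4∈{4,5}, 3∈{3}

Answer: NOT BISIMILAR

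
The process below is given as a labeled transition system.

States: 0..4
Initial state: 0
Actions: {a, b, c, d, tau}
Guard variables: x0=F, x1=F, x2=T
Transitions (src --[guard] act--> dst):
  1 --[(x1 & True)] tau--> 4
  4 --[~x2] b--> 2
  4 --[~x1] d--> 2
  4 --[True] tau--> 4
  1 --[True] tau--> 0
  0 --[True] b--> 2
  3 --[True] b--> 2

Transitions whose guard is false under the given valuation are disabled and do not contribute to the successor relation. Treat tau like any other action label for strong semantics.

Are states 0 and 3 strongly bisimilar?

Answer: BISIMILAR

Working:
Compute ~ classes (split until stable):
  π0 = {{0,1,2,3,4}}
  π1 = {{0,3},{1},{2},{4}}
stable after 2 split(s): 4 block(s)
class of 0: {0,3}; class of 3: {0,3}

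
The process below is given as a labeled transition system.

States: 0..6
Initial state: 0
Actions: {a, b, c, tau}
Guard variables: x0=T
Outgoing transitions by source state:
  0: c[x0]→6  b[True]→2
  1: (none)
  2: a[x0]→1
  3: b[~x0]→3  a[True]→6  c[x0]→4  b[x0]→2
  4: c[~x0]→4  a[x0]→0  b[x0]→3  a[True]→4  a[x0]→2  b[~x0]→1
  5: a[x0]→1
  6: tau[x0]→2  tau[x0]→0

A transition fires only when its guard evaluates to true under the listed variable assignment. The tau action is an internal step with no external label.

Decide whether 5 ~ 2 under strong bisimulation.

Answer: BISIMILAR

Trace:
Compute ~ classes (split until stable):
  π0 = {{0,1,2,3,4,5,6}}
  π1 = {{0},{1},{2,5},{3},{4},{6}}
Fixed point at round 2; 6 class(es).
[5]={2,5}  [2]={2,5}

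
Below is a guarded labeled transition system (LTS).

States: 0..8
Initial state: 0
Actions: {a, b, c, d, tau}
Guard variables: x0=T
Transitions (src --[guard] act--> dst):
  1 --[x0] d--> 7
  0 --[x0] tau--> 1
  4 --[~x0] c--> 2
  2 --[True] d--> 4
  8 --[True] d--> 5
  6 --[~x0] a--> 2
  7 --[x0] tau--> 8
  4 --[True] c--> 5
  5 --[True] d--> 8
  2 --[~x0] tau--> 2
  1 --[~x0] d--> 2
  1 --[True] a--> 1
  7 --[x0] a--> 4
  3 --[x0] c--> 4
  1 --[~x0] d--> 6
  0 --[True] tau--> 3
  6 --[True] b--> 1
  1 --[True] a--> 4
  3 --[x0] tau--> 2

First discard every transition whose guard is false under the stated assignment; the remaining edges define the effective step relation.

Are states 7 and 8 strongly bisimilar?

Bisimulation quotient by refinement:
  π0 = {{0,1,2,3,4,5,6,7,8}}
  π1 = {{0},{1},{2,5,8},{3},{4},{6},{7}}
  π2 = {{0},{1},{2},{3},{4},{5,8},{6},{7}}
Fixed point at round 3; 8 class(es).
[7]={7}  [8]={5,8}

Answer: NOT BISIMILAR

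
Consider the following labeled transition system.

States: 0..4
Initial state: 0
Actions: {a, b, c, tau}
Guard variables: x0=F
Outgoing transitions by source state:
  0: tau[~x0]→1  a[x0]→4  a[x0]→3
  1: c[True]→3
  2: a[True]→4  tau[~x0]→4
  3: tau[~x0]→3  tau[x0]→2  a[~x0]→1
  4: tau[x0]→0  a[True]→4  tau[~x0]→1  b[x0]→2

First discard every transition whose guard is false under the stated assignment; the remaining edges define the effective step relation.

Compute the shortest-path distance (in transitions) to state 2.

Answer: UNREACHABLE

Analysis:
Layered search for 2:
  Layer 0: {0}
  Layer 1: {1}
  Layer 2: {3}
2 never appears.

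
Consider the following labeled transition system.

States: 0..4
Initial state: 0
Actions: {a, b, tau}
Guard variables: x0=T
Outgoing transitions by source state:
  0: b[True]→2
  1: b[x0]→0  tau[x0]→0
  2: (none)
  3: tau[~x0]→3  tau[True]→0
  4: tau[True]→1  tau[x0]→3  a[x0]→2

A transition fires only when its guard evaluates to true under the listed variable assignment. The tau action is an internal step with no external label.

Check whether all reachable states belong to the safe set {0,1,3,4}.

Inv-set: {0,1,3,4}
Reachable = {0,2}
  0: ok
  2: outside
counterexample path to 2: b

Answer: INVARIANT VIOLATED at state 2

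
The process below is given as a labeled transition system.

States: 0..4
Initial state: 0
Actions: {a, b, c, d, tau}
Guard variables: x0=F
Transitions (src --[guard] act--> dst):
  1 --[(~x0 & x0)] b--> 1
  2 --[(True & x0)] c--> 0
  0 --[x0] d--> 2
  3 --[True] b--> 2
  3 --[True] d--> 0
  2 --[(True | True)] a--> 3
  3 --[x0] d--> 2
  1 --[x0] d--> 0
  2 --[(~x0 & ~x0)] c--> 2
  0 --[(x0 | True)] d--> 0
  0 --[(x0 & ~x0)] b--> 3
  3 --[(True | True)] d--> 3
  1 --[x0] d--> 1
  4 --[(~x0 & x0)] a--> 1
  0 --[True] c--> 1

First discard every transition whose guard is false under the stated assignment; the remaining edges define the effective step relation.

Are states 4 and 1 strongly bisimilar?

Bisimulation quotient by refinement:
  round 0: {{0,1,2,3,4}}
  round 1: {{0},{1,4},{2},{3}}
4 equivalence class(es) (converged in 2)
class of 4: {1,4}; class of 1: {1,4}

Answer: BISIMILAR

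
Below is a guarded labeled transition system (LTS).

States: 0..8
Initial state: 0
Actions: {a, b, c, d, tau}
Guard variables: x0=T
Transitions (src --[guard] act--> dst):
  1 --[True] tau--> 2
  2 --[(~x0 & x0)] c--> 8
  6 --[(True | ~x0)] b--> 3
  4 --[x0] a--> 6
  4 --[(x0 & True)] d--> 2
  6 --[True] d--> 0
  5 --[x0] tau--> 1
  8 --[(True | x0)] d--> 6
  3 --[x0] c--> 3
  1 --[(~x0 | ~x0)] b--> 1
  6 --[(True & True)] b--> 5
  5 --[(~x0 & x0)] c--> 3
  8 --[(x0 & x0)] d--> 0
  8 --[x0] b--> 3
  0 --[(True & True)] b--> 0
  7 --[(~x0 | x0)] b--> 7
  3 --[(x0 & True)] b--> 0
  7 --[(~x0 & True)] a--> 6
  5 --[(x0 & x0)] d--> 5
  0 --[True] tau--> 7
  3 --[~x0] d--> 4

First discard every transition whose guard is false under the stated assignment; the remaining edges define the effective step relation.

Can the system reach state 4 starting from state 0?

Answer: UNREACHABLE

Working:
16 transition(s) survive guard evaluation.
Layer 0: {0}
Layer 1: {7}  cumulative {0,7}
Reach set: {0,7}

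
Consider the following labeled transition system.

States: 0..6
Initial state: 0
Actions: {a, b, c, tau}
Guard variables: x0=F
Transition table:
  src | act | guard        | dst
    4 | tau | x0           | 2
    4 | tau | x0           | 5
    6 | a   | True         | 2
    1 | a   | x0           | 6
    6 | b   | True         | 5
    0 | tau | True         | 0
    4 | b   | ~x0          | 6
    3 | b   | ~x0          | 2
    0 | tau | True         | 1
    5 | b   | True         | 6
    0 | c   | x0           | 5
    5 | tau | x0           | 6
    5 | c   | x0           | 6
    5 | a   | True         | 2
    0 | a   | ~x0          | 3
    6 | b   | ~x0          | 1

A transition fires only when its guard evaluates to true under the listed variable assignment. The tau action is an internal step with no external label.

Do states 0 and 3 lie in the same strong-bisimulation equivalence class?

Answer: NOT BISIMILAR

Working:
Compute ~ classes (split until stable):
  π0 = {{0,1,2,3,4,5,6}}
  π1 = {{0},{1,2},{3,4},{5,6}}
  π2 = {{0},{1,2},{3},{4},{5},{6}}
Fixed point at round 3; 6 class(es).
0∈{0}, 3∈{3}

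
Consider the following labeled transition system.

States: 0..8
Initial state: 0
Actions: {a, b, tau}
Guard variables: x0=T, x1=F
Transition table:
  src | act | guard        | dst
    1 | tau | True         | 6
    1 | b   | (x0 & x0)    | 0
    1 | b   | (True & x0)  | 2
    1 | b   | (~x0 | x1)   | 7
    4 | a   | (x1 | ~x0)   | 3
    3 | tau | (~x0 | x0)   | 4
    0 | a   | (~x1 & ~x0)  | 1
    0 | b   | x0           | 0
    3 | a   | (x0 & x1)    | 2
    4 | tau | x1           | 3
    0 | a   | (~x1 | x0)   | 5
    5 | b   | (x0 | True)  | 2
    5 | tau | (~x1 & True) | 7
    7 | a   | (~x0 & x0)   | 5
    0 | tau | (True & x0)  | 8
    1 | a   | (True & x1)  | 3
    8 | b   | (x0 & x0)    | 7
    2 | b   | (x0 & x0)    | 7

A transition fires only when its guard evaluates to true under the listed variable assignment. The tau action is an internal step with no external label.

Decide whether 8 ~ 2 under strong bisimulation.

Answer: BISIMILAR

Analysis:
Refine partition for ~:
  P[0] = {{0,1,2,3,4,5,6,7,8}}
  P[1] = {{0},{1,5},{2,8},{3},{4,6,7}}
  P[2] = {{0},{1},{2,8},{3},{4,6,7},{5}}
6 equivalence class(es) (converged in 3)
8∈{2,8}, 2∈{2,8}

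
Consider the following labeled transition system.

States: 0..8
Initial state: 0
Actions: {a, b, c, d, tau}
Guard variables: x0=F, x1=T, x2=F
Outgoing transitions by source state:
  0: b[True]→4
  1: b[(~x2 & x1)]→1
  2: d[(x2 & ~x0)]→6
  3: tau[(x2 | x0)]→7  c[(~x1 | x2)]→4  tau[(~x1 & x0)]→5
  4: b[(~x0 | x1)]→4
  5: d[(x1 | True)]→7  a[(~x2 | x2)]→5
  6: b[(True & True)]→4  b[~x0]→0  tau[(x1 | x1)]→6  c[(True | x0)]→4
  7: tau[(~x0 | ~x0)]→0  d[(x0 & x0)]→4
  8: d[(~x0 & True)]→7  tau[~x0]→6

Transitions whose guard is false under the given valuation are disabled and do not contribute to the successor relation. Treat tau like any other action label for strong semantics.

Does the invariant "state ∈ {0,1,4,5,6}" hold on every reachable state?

Answer: INVARIANT HOLDS

Trace:
Safe = {0,1,4,5,6}
Reach set: {0,4}
  0: ✓
  4: ✓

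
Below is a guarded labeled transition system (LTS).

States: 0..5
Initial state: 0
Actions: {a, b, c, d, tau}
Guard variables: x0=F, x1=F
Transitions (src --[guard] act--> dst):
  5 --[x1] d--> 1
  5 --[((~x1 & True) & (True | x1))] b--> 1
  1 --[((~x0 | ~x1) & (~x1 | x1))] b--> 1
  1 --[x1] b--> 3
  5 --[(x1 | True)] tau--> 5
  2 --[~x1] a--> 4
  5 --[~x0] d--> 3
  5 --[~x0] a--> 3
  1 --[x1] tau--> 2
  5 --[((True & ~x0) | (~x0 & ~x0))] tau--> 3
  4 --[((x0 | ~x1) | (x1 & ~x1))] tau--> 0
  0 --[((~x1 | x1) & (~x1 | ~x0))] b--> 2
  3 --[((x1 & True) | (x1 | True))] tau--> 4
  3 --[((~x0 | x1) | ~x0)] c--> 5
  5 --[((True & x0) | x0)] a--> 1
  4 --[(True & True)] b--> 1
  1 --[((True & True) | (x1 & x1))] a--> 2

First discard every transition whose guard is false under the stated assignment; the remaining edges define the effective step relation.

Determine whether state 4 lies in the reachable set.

After dropping false guards: 13 live edges.
Layer 0: {0}
Layer 1: {2}  now seen {0,2}
Layer 2: {4}  now seen {0,2,4}
Layer 3: {1}  now seen {0,1,2,4}
R = {0,1,2,4}
Path to 4: b·a

Answer: REACHABLE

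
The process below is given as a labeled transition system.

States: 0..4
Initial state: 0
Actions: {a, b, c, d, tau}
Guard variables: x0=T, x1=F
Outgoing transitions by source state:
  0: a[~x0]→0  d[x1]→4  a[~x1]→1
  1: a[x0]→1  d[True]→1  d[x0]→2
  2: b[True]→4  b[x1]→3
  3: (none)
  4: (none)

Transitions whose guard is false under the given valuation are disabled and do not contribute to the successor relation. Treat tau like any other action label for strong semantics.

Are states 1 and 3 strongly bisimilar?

Compute ~ classes (split until stable):
  P[0] = {{0,1,2,3,4}}
  P[1] = {{0},{1},{2},{3,4}}
Fixed point at round 2; 4 class(es).
[1]={1}  [3]={3,4}

Answer: NOT BISIMILAR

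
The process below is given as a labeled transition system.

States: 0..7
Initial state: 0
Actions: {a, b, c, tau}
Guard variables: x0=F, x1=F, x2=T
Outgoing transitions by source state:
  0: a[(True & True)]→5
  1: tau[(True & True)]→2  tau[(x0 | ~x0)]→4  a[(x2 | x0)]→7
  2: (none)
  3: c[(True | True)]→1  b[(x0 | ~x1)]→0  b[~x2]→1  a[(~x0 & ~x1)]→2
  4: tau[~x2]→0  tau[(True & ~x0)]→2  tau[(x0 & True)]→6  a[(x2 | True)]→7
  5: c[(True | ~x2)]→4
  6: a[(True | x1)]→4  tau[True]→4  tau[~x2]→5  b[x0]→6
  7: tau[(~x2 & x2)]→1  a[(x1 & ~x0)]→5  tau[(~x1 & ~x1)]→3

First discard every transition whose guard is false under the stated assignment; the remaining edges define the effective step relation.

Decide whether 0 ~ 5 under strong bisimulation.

Compute ~ classes (split until stable):
  P[0] = {{0,1,2,3,4,5,6,7}}
  P[1] = {{0},{1,4,6},{2},{3},{5},{7}}
  P[2] = {{0},{1},{2},{3},{4},{5},{6},{7}}
8 equivalence class(es) (converged in 3)
[0]={0}  [5]={5}

Answer: NOT BISIMILAR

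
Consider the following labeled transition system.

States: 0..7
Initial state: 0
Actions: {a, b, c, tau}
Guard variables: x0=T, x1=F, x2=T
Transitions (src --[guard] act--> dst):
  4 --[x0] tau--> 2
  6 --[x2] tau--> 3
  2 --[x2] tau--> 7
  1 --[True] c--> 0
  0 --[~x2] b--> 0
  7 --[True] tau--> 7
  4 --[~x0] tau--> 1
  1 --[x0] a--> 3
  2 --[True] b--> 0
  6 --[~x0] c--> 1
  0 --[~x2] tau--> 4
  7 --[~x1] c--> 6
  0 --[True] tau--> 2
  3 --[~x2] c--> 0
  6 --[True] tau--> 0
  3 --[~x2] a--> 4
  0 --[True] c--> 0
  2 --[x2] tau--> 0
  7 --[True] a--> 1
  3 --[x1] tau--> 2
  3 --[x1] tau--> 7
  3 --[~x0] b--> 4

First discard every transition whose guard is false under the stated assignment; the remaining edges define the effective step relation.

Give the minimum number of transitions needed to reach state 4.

Answer: UNREACHABLE

Analysis:
Breadth-first toward 4:
  Layer 0: {0}
  Layer 1: {2}
  Layer 2: {7}
  Layer 3: {1,6}
  Layer 4: {3}
4 never appears.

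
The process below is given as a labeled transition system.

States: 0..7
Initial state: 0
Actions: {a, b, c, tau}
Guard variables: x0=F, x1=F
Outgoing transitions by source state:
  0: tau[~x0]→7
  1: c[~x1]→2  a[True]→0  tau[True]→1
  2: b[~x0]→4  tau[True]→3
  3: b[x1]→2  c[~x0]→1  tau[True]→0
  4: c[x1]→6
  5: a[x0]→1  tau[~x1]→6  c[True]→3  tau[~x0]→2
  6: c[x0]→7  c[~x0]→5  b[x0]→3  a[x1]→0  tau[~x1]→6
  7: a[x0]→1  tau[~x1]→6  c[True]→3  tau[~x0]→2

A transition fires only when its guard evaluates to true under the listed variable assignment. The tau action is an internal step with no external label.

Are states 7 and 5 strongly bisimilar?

Bisimulation quotient by refinement:
  π0 = {{0,1,2,3,4,5,6,7}}
  π1 = {{0},{1},{2},{3,5,6,7},{4}}
  π2 = {{0},{1},{2},{3},{4},{5,7},{6}}
stable after 3 split(s): 7 block(s)
class of 7: {5,7}; class of 5: {5,7}

Answer: BISIMILAR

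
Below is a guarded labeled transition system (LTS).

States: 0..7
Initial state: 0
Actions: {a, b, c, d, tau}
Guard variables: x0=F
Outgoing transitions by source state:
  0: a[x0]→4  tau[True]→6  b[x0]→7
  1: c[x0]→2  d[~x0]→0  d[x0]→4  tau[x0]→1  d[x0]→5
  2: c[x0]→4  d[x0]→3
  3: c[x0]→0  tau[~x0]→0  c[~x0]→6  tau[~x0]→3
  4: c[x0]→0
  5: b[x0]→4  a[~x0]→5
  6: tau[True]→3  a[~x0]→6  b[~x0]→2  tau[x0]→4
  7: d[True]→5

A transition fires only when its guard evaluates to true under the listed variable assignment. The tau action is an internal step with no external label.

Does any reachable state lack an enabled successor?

Answer: DEADLOCK at state 2

Trace:
Reachable = {0,2,3,6}
  0: tau→6  [1 exit(s)]
  2: ∅  [deadlock]
  3: c→6  tau→0  tau→3  [3 exit(s)]
  6: a→6  b→2  tau→3  [3 exit(s)]
Path to 2: tau·b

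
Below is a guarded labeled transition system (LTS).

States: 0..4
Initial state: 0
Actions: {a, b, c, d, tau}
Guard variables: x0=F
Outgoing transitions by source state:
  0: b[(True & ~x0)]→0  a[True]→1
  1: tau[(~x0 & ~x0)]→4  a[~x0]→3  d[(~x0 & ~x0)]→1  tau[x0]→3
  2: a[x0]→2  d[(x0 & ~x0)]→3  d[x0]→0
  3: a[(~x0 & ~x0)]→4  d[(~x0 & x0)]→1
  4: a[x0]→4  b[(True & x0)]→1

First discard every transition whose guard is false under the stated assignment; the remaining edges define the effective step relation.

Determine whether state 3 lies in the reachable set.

After dropping false guards: 6 live edges.
depth 0: {0}
depth 1: {1}  cumulative {0,1}
depth 2: {3,4}  cumulative {0,1,3,4}
Reachable = {0,1,3,4}
witness 3: a·a

Answer: REACHABLE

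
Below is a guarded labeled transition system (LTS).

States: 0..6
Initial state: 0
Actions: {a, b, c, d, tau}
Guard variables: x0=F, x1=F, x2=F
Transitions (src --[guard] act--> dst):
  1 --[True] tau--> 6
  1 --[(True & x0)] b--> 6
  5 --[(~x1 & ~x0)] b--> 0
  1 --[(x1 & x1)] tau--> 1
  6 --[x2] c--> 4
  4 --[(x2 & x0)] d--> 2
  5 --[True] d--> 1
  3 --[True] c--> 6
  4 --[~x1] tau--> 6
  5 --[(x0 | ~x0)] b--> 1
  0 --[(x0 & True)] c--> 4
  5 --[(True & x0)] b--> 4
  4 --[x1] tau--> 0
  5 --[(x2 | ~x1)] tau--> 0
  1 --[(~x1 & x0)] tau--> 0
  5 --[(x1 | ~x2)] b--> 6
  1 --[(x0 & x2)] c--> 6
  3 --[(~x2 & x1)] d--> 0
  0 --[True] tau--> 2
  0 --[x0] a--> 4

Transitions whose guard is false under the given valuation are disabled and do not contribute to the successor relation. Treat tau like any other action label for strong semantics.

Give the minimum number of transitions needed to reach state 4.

Answer: UNREACHABLE

Analysis:
Breadth-first toward 4:
  depth 0: {0}
  depth 1: {2}
4 never appears.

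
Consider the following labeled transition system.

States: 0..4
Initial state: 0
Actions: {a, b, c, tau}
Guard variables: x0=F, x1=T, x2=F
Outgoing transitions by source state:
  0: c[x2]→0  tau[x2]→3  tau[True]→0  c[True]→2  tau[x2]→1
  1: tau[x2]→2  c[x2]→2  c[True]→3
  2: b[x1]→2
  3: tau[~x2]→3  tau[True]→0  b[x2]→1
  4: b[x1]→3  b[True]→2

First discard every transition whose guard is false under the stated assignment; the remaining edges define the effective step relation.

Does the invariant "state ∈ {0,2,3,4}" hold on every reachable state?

Inv-set: {0,2,3,4}
Reach set: {0,2}
  0: ✓
  2: ✓

Answer: INVARIANT HOLDS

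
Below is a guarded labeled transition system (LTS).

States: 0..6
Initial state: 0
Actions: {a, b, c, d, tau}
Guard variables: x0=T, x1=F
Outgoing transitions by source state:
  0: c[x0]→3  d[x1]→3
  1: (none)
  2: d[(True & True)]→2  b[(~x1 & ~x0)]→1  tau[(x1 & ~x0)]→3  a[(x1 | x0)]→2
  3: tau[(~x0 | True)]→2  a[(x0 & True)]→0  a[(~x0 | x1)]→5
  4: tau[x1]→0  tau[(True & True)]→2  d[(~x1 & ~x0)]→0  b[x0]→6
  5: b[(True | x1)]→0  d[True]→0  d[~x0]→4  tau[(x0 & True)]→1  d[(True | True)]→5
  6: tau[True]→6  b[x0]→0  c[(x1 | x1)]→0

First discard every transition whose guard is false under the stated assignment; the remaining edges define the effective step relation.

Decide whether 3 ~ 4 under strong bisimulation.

Answer: NOT BISIMILAR

Working:
Refine partition for ~:
  π0 = {{0,1,2,3,4,5,6}}
  π1 = {{0},{1},{2},{3},{4,6},{5}}
  π2 = {{0},{1},{2},{3},{4},{5},{6}}
Fixed point at round 3; 7 class(es).
class of 3: {3}; class of 4: {4}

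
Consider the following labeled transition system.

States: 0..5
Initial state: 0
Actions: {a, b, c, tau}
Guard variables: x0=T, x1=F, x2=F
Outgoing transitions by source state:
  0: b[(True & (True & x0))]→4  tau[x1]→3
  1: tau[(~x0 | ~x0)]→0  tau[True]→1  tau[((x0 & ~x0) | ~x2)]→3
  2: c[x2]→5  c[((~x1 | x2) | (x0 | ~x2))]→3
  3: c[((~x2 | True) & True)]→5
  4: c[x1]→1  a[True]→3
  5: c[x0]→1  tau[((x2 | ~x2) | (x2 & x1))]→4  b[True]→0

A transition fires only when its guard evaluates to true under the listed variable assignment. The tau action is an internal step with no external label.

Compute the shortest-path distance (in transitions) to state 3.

Answer: 2

Analysis:
Breadth-first toward 3:
  Layer 0: {0}
  Layer 1: {4}
  Layer 2: {3}
first hit 3 at d=2 via b·a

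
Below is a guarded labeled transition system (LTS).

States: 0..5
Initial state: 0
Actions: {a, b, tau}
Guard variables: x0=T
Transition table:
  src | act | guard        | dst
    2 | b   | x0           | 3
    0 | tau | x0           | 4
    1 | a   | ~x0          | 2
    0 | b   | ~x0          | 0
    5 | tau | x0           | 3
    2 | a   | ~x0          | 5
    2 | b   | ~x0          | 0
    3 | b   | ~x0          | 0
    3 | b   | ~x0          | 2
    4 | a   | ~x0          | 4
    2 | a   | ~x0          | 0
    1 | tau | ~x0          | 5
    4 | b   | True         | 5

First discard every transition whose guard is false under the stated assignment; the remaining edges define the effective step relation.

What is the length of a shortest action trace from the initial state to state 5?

Breadth-first toward 5:
  depth 0: {0}
  depth 1: {4}
  depth 2: {5}
first hit 5 at d=2 via tau·b

Answer: 2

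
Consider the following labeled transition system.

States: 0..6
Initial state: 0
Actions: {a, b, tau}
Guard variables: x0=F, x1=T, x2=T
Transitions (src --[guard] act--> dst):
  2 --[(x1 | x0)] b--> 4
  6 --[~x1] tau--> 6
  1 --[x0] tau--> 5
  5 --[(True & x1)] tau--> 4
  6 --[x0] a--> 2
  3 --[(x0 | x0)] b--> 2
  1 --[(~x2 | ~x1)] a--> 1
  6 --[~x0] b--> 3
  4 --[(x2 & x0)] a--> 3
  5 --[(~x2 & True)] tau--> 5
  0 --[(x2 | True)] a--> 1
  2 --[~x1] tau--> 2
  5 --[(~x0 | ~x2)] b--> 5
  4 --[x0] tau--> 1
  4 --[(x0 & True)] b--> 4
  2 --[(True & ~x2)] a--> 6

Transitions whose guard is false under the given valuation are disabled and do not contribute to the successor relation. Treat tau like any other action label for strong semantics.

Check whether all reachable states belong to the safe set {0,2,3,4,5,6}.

Allowed set {0,2,3,4,5,6}
Reach set: {0,1}
  0: ok
  1: VIOLATES
witness against invariant: a → 1

Answer: INVARIANT VIOLATED at state 1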